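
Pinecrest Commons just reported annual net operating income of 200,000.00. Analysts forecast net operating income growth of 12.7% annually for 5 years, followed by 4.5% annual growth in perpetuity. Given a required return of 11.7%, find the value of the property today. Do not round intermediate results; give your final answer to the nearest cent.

D_1 = 225400.00000
D_2 = 254025.80000
D_3 = 286287.07660
D_4 = 322645.53533
D_5 = 363621.51831
Terminal value at year 5: TV = D_5×(1+g_2)/(r−g_2) = 379984.48664/0.072 = 5277562.31443
P_0 = D_1/(1+r)^1 + D_2/(1+r)^2 + D_3/(1+r)^3 + D_4/(1+r)^4 + D_5/(1+r)^5 + TV/(1+r)^5
    = 201790.51030 + 203597.05023 + 205419.76330 + 207258.79430 + 209114.28933 + 3035061.56041 = 4062241.96787

4062241.97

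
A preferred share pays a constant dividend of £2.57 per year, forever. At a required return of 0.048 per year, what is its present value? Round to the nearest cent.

Level perpetuity: PV = C / r = £2.57 / 0.048 = £53.54

£53.54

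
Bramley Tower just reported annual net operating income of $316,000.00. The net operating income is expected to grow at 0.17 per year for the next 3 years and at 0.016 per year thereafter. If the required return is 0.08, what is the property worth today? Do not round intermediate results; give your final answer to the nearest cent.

D_1 = 369720.00000
D_2 = 432572.40000
D_3 = 506109.70800
Terminal value at year 3: TV = D_3×(1+g_2)/(r−g_2) = 514207.46333/0.064 = 8034491.61450
P_0 = D_1/(1+r)^1 + D_2/(1+r)^2 + D_3/(1+r)^3 + TV/(1+r)^3
    = 342333.33333 + 370861.11111 + 401766.20370 + 6378038.48380 = 7492999.13194

$7492999.13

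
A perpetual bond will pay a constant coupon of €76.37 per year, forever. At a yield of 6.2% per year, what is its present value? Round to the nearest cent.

€1231.77

Level perpetuity: PV = C / r = €76.37 / 0.062 = €1,231.77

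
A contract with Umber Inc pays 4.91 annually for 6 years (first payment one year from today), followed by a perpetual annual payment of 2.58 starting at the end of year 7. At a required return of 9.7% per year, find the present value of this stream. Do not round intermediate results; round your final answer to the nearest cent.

PV of 6-year annuity: 4.91 × [1 − (1+0.097)^−6] / 0.097 = 21.57365
Perpetuity value at year 6: 2.58 / 0.097 = 26.59794
PV of perpetuity: 26.59794 / (1+0.097)^6 = 15.26189
Total PV = 21.57365 + 15.26189 = 36.83554

36.84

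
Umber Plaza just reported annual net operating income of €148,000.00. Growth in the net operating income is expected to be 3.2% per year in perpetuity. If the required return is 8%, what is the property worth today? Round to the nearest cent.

€3182000.00

D₁ = D₀ × (1 + g) = €148,000.00 × 1.032 = €152,736.0000
Growing perpetuity: P = D₁ / (r − g) = €152,736.0000 / (0.08 − 0.032) = €3,182,000.00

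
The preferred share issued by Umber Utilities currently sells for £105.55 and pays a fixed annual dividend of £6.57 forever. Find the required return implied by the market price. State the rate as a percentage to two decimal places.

6.22%

P = C/r ⇒ r = C/P = £6.57/£105.55 = 0.062245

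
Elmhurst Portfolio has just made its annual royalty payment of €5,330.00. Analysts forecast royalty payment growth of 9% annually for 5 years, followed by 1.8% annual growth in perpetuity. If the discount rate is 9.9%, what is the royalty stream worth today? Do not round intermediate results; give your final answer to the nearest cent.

€90290.98

D_1 = 5809.70000
D_2 = 6332.57300
D_3 = 6902.50457
D_4 = 7523.72998
D_5 = 8200.86568
Terminal value at year 5: TV = D_5×(1+g_2)/(r−g_2) = 8348.48126/0.081 = 103067.66990
P_0 = D_1/(1+r)^1 + D_2/(1+r)^2 + D_3/(1+r)^3 + D_4/(1+r)^4 + D_5/(1+r)^5 + TV/(1+r)^5
    = 5286.35123 + 5243.05991 + 5200.12311 + 5157.53794 + 5115.30150 + 64288.60406 = 90290.97774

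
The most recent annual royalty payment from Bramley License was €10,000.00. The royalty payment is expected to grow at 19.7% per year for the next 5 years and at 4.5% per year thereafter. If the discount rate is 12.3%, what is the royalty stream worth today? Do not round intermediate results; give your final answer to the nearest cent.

€245125.73

D_1 = 11970.00000
D_2 = 14328.09000
D_3 = 17150.72373
D_4 = 20529.41630
D_5 = 24573.71132
Terminal value at year 5: TV = D_5×(1+g_2)/(r−g_2) = 25679.52833/0.078 = 329224.72213
P_0 = D_1/(1+r)^1 + D_2/(1+r)^2 + D_3/(1+r)^3 + D_4/(1+r)^4 + D_5/(1+r)^5 + TV/(1+r)^5
    = 10658.94924 + 11361.31990 + 12109.97321 + 12907.95898 + 13758.52796 + 184328.99638 = 245125.72567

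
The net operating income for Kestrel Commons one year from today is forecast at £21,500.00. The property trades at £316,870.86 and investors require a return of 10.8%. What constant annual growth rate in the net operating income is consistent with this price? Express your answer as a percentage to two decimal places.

P = D₁/(r−g) ⇒ g = r − D₁/P = 0.108 − £21,500.00/£316,870.86 = 0.040149

4.01%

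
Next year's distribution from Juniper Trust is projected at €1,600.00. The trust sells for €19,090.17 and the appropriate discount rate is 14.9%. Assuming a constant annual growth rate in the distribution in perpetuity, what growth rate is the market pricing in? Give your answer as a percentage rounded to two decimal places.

6.52%

P = D₁/(r−g) ⇒ g = r − D₁/P = 0.149 − €1,600.00/€19,090.17 = 0.065187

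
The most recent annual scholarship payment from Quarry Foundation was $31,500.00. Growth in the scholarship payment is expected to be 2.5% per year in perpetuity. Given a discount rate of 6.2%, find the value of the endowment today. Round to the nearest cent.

D₁ = D₀ × (1 + g) = $31,500.00 × 1.025 = $32,287.5000
Growing perpetuity: P = D₁ / (r − g) = $32,287.5000 / (0.062 − 0.025) = $872,635.14

$872635.14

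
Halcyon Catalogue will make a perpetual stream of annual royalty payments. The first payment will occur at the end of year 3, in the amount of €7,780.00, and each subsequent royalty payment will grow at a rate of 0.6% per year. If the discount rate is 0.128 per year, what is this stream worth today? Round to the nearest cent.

€50118.90

Value at end of year 2: C₁ / (r − g) = €7,780.00 / (0.128 − 0.006) = €63,770.4918
Discount to today: PV = €63,770.4918 / (1 + 0.128)^2 = €63,770.4918 / 1.272384 = €50,118.90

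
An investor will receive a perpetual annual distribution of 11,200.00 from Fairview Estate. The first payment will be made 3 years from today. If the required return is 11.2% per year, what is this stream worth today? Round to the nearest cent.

Value at end of year 2: C / r = 11,200.00 / 0.112 = 100,000.0000
Discount to today: PV = 100,000.0000 / (1 + 0.112)^2 = 100,000.0000 / 1.236544 = 80,870.56

80870.56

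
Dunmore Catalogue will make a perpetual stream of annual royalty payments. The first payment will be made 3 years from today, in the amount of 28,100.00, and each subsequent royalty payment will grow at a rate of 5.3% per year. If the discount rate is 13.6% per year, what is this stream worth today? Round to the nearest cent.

262344.26

Value at end of year 2: C₁ / (r − g) = 28,100.00 / (0.136 − 0.053) = 338,554.2169
Discount to today: PV = 338,554.2169 / (1 + 0.136)^2 = 338,554.2169 / 1.290496 = 262,344.26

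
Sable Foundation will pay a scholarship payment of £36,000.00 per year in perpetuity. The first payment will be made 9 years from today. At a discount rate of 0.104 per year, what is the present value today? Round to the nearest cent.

£156861.58

Value at end of year 8: C / r = £36,000.00 / 0.104 = £346,153.8462
Discount to today: PV = £346,153.8462 / (1 + 0.104)^8 = £346,153.8462 / 2.206747 = £156,861.58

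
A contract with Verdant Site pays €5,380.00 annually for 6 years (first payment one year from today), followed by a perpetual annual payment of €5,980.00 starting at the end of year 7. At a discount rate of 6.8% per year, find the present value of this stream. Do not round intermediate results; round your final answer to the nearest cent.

PV of 6-year annuity: €5,380.00 × [1 − (1+0.068)^−6] / 0.068 = 25803.08492
Perpetuity value at year 6: €5,980.00 / 0.068 = 87941.17647
PV of perpetuity: 87941.17647 / (1+0.068)^6 = 59260.42409
Total PV = 25803.08492 + 59260.42409 = 85063.50901

€85063.51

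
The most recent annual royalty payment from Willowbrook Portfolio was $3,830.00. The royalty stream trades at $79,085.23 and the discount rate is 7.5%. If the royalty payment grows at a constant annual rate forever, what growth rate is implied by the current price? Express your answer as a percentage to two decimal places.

2.53%

P = D₀(1+g)/(r−g) ⇒ P(r−g) = D₀(1+g) ⇒ g(P+D₀) = P·r − D₀
g = (P·r − D₀)/(P + D₀) = ($79,085.23×0.075 − $3,830.00) / ($79,085.23 + $3,830.00) = 0.025344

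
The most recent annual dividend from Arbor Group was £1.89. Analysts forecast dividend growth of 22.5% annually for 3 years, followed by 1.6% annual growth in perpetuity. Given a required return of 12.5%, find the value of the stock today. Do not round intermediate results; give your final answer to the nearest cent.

D_1 = 2.31525
D_2 = 2.83618
D_3 = 3.47432
Terminal value at year 3: TV = D_3×(1+g_2)/(r−g_2) = 3.52991/0.109 = 32.38451
P_0 = D_1/(1+r)^1 + D_2/(1+r)^2 + D_3/(1+r)^3 + TV/(1+r)^3
    = 2.05800 + 2.24093 + 2.44013 + 22.74467 = 29.48373

£29.48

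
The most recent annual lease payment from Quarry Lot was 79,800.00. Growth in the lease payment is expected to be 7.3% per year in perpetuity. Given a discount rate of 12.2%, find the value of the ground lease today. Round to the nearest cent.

D₁ = D₀ × (1 + g) = 79,800.00 × 1.073 = 85,625.4000
Growing perpetuity: P = D₁ / (r − g) = 85,625.4000 / (0.122 − 0.073) = 1,747,457.14

1747457.14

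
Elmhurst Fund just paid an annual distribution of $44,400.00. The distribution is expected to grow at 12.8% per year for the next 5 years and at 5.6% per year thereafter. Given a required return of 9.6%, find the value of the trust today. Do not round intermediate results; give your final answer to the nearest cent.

$1595785.60

D_1 = 50083.20000
D_2 = 56493.84960
D_3 = 63725.06235
D_4 = 71881.87033
D_5 = 81082.74973
Terminal value at year 5: TV = D_5×(1+g_2)/(r−g_2) = 85623.38372/0.04 = 2140584.59291
P_0 = D_1/(1+r)^1 + D_2/(1+r)^2 + D_3/(1+r)^3 + D_4/(1+r)^4 + D_5/(1+r)^5 + TV/(1+r)^5
    = 45696.35036 + 47030.55038 + 48403.70513 + 49816.95200 + 51271.46154 + 1353566.58475 = 1595785.60416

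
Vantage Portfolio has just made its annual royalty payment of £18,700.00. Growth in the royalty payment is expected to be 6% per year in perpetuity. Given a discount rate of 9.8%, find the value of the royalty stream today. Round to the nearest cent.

£521631.58

D₁ = D₀ × (1 + g) = £18,700.00 × 1.06 = £19,822.0000
Growing perpetuity: P = D₁ / (r − g) = £19,822.0000 / (0.098 − 0.06) = £521,631.58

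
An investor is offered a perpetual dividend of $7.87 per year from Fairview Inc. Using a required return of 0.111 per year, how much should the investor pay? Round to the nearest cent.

Level perpetuity: PV = C / r = $7.87 / 0.111 = $70.90

$70.90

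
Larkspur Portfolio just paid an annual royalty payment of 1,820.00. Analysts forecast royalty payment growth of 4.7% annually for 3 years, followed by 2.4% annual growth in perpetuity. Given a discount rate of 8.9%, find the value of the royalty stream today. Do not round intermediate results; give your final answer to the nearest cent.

D_1 = 1905.54000
D_2 = 1995.10038
D_3 = 2088.87010
Terminal value at year 3: TV = D_3×(1+g_2)/(r−g_2) = 2139.00298/0.065 = 32907.73816
P_0 = D_1/(1+r)^1 + D_2/(1+r)^2 + D_3/(1+r)^3 + TV/(1+r)^3
    = 1749.80716 + 1682.32149 + 1617.43856 + 25480.87831 = 30530.44552

30530.45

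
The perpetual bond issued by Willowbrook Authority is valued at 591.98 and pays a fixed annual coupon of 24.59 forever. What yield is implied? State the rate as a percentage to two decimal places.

4.15%

P = C/r ⇒ r = C/P = 24.59/591.98 = 0.041539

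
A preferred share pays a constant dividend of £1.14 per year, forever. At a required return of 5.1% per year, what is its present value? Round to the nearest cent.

Level perpetuity: PV = C / r = £1.14 / 0.051 = £22.35

£22.35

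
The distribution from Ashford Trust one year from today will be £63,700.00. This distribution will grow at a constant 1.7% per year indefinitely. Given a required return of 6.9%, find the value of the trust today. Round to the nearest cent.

Growing perpetuity: P = D₁ / (r − g) = £63,700.0000 / (0.069 − 0.017) = £1,225,000.00

£1225000.00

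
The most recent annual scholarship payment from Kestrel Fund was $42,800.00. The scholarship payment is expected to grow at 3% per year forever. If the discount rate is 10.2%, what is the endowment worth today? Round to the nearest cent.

$612277.78

D₁ = D₀ × (1 + g) = $42,800.00 × 1.03 = $44,084.0000
Growing perpetuity: P = D₁ / (r − g) = $44,084.0000 / (0.102 − 0.03) = $612,277.78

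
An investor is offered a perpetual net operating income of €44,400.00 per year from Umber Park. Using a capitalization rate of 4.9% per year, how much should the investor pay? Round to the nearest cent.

€906122.45

Level perpetuity: PV = C / r = €44,400.00 / 0.049 = €906,122.45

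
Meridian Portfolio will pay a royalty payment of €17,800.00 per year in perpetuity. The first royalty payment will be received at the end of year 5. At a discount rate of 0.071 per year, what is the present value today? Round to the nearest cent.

€190547.73

Value at end of year 4: C / r = €17,800.00 / 0.071 = €250,704.2254
Discount to today: PV = €250,704.2254 / (1 + 0.071)^4 = €250,704.2254 / 1.315703 = €190,547.73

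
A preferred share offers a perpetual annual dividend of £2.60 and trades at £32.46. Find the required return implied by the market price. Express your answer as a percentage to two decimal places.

P = C/r ⇒ r = C/P = £2.60/£32.46 = 0.080099

8.01%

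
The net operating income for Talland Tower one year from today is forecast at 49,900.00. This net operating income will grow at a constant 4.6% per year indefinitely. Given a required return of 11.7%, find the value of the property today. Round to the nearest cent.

702816.90

Growing perpetuity: P = D₁ / (r − g) = 49,900.0000 / (0.117 − 0.046) = 702,816.90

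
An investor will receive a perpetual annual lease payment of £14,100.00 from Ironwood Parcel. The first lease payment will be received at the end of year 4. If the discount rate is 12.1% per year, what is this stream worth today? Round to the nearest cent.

£82721.21

Value at end of year 3: C / r = £14,100.00 / 0.121 = £116,528.9256
Discount to today: PV = £116,528.9256 / (1 + 0.121)^3 = £116,528.9256 / 1.408695 = £82,721.21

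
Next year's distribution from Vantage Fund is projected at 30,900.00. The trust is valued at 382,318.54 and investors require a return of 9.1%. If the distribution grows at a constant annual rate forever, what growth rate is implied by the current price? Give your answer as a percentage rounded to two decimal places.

1.02%

P = D₁/(r−g) ⇒ g = r − D₁/P = 0.091 − 30,900.00/382,318.54 = 0.010177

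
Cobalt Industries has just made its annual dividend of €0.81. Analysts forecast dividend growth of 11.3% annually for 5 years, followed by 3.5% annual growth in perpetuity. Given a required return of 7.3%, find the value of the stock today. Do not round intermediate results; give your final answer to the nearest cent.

D_1 = 0.90153
D_2 = 1.00340
D_3 = 1.11679
D_4 = 1.24298
D_5 = 1.38344
Terminal value at year 5: TV = D_5×(1+g_2)/(r−g_2) = 1.43186/0.038 = 37.68058
P_0 = D_1/(1+r)^1 + D_2/(1+r)^2 + D_3/(1+r)^3 + D_4/(1+r)^4 + D_5/(1+r)^5 + TV/(1+r)^5
    = 0.84020 + 0.87152 + 0.90401 + 0.93771 + 0.97266 + 26.49226 = 31.01835

€31.02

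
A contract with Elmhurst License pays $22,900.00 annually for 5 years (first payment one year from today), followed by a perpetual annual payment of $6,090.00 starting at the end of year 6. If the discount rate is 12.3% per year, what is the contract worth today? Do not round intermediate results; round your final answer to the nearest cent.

$109660.82

PV of 5-year annuity: $22,900.00 × [1 − (1+0.123)^−5] / 0.123 = 81939.53699
Perpetuity value at year 5: $6,090.00 / 0.123 = 49512.19512
PV of perpetuity: 49512.19512 / (1+0.123)^5 = 27721.28769
Total PV = 81939.53699 + 27721.28769 = 109660.82468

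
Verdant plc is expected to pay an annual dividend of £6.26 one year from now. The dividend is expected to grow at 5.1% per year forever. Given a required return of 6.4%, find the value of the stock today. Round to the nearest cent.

Growing perpetuity: P = D₁ / (r − g) = £6.2600 / (0.064 − 0.051) = £481.54

£481.54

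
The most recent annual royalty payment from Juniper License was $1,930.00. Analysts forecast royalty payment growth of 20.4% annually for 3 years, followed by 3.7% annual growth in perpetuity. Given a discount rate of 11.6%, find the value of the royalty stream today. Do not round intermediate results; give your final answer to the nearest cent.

D_1 = 2323.72000
D_2 = 2797.75888
D_3 = 3368.50169
Terminal value at year 3: TV = D_3×(1+g_2)/(r−g_2) = 3493.13625/0.079 = 44216.91461
P_0 = D_1/(1+r)^1 + D_2/(1+r)^2 + D_3/(1+r)^3 + TV/(1+r)^3
    = 2082.18638 + 2246.37312 + 2423.50648 + 31812.35726 = 38564.42325

$38564.42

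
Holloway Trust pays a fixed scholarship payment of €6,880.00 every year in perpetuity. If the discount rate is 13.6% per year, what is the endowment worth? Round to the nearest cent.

Level perpetuity: PV = C / r = €6,880.00 / 0.136 = €50,588.24

€50588.24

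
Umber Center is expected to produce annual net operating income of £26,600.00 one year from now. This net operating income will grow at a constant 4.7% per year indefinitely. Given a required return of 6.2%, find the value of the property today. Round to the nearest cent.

Growing perpetuity: P = D₁ / (r − g) = £26,600.0000 / (0.062 − 0.047) = £1,773,333.33

£1773333.33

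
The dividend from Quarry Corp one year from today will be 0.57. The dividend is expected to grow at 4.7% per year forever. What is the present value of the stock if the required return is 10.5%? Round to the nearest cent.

9.83

Growing perpetuity: P = D₁ / (r − g) = 0.5700 / (0.105 − 0.047) = 9.83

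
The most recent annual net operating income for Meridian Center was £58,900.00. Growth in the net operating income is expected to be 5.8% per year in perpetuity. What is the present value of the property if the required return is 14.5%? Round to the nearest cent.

£716278.16

D₁ = D₀ × (1 + g) = £58,900.00 × 1.058 = £62,316.2000
Growing perpetuity: P = D₁ / (r − g) = £62,316.2000 / (0.145 − 0.058) = £716,278.16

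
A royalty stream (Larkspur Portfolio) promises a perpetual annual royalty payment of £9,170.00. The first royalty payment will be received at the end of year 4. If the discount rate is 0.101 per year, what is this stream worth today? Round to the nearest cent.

Value at end of year 3: C / r = £9,170.00 / 0.101 = £90,792.0792
Discount to today: PV = £90,792.0792 / (1 + 0.101)^3 = £90,792.0792 / 1.334633 = £68,027.73

£68027.73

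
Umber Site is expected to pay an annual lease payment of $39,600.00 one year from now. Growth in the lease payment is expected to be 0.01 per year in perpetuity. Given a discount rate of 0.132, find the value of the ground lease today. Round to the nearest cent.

$324590.16

Growing perpetuity: P = D₁ / (r − g) = $39,600.0000 / (0.132 − 0.01) = $324,590.16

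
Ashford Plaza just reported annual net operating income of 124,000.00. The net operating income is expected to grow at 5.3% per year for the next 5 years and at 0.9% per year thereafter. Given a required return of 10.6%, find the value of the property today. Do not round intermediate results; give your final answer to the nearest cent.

D_1 = 130572.00000
D_2 = 137492.31600
D_3 = 144779.40875
D_4 = 152452.71741
D_5 = 160532.71143
Terminal value at year 5: TV = D_5×(1+g_2)/(r−g_2) = 161977.50584/0.097 = 1669871.19420
P_0 = D_1/(1+r)^1 + D_2/(1+r)^2 + D_3/(1+r)^3 + D_4/(1+r)^4 + D_5/(1+r)^5 + TV/(1+r)^5
    = 118057.86618 + 112400.48200 + 107014.20212 + 101886.03511 + 97003.61209 + 1009037.57320 = 1545399.77071

1545399.77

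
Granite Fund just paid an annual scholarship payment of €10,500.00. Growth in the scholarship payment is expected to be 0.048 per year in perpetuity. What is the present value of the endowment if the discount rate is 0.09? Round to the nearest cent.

€262000.00

D₁ = D₀ × (1 + g) = €10,500.00 × 1.048 = €11,004.0000
Growing perpetuity: P = D₁ / (r − g) = €11,004.0000 / (0.09 − 0.048) = €262,000.00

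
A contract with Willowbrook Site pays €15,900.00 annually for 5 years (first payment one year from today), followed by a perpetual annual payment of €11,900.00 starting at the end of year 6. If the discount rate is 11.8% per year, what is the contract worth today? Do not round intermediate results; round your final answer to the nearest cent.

PV of 5-year annuity: €15,900.00 × [1 − (1+0.118)^−5] / 0.118 = 57601.06187
Perpetuity value at year 5: €11,900.00 / 0.118 = 100847.45763
PV of perpetuity: 100847.45763 / (1+0.118)^5 = 57737.22894
Total PV = 57601.06187 + 57737.22894 = 115338.29080

€115338.29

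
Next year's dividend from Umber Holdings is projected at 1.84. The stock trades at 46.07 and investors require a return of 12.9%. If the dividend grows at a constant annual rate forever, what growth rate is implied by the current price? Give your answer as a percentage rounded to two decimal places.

8.91%

P = D₁/(r−g) ⇒ g = r − D₁/P = 0.129 − 1.84/46.07 = 0.089061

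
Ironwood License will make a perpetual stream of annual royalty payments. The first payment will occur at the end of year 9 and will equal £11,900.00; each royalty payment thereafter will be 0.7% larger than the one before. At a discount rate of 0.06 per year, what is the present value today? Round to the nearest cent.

£140871.83

Value at end of year 8: C₁ / (r − g) = £11,900.00 / (0.06 − 0.007) = £224,528.3019
Discount to today: PV = £224,528.3019 / (1 + 0.06)^8 = £224,528.3019 / 1.593848 = £140,871.83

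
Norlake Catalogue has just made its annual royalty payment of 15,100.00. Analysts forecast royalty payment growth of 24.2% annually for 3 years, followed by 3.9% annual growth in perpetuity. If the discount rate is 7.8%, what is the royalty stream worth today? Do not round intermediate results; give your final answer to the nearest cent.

675762.83

D_1 = 18754.20000
D_2 = 23292.71640
D_3 = 28929.55377
Terminal value at year 3: TV = D_3×(1+g_2)/(r−g_2) = 30057.80637/0.039 = 770712.98374
P_0 = D_1/(1+r)^1 + D_2/(1+r)^2 + D_3/(1+r)^3 + TV/(1+r)^3
    = 17397.21707 + 20043.91800 + 23093.27101 + 615228.42516 = 675762.83123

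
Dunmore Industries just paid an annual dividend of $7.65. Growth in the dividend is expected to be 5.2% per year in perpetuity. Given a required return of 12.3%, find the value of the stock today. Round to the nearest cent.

D₁ = D₀ × (1 + g) = $7.65 × 1.052 = $8.0478
Growing perpetuity: P = D₁ / (r − g) = $8.0478 / (0.123 − 0.052) = $113.35

$113.35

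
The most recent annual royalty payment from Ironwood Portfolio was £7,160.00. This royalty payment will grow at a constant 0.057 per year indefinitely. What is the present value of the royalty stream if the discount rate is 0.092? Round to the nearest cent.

£216232.00

D₁ = D₀ × (1 + g) = £7,160.00 × 1.057 = £7,568.1200
Growing perpetuity: P = D₁ / (r − g) = £7,568.1200 / (0.092 − 0.057) = £216,232.00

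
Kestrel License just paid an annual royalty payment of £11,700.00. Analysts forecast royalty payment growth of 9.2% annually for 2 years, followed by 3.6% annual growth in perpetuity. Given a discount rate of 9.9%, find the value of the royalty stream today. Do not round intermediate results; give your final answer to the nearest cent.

D_1 = 12776.40000
D_2 = 13951.82880
Terminal value at year 2: TV = D_2×(1+g_2)/(r−g_2) = 14454.09464/0.063 = 229430.07360
P_0 = D_1/(1+r)^1 + D_2/(1+r)^2 + TV/(1+r)^2
    = 11625.47771 + 11551.43008 + 189956.85018 = 213133.75796

£213133.76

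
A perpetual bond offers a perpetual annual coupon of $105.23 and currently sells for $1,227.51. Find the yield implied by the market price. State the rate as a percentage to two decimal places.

P = C/r ⇒ r = C/P = $105.23/$1,227.51 = 0.085726

8.57%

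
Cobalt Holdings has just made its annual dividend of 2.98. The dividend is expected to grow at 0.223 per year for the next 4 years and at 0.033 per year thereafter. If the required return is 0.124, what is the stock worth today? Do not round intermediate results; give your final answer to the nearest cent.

62.20

D_1 = 3.64454
D_2 = 4.45727
D_3 = 5.45124
D_4 = 6.66687
Terminal value at year 4: TV = D_4×(1+g_2)/(r−g_2) = 6.88688/0.091 = 75.67998
P_0 = D_1/(1+r)^1 + D_2/(1+r)^2 + D_3/(1+r)^3 + D_4/(1+r)^4 + TV/(1+r)^4
    = 3.24247 + 3.52806 + 3.83881 + 4.17693 + 47.41500 = 62.20128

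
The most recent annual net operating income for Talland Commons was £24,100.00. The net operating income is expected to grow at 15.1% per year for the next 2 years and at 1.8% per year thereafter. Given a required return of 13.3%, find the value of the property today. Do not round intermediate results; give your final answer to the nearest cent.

D_1 = 27739.10000
D_2 = 31927.70410
Terminal value at year 2: TV = D_2×(1+g_2)/(r−g_2) = 32502.40277/0.115 = 282629.58934
P_0 = D_1/(1+r)^1 + D_2/(1+r)^2 + TV/(1+r)^2
    = 24482.87732 + 24871.83742 + 220169.83034 = 269524.54507

£269524.55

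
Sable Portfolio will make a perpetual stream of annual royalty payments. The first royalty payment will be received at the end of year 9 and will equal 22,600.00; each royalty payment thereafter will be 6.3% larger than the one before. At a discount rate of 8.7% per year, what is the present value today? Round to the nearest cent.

Value at end of year 8: C₁ / (r − g) = 22,600.00 / (0.087 − 0.063) = 941,666.6667
Discount to today: PV = 941,666.6667 / (1 + 0.087)^8 = 941,666.6667 / 1.949110 = 483,126.48

483126.48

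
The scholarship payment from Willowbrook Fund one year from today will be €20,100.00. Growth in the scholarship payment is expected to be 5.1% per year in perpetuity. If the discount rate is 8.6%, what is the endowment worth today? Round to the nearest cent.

€574285.71

Growing perpetuity: P = D₁ / (r − g) = €20,100.0000 / (0.086 − 0.051) = €574,285.71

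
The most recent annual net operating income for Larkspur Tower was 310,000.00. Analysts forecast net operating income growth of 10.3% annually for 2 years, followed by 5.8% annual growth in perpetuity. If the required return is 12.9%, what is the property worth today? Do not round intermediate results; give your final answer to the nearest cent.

5007869.61

D_1 = 341930.00000
D_2 = 377148.79000
Terminal value at year 2: TV = D_2×(1+g_2)/(r−g_2) = 399023.41982/0.071 = 5620048.16648
P_0 = D_1/(1+r)^1 + D_2/(1+r)^2 + TV/(1+r)^2
    = 302860.93888 + 295886.28484 + 4409122.38542 = 5007869.60915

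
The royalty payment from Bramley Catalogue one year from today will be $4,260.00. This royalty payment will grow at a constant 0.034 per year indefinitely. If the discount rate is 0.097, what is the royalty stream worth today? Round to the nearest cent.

$67619.05

Growing perpetuity: P = D₁ / (r − g) = $4,260.0000 / (0.097 − 0.034) = $67,619.05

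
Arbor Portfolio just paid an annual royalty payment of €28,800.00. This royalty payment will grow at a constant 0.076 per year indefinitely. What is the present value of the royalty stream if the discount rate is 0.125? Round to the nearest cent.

D₁ = D₀ × (1 + g) = €28,800.00 × 1.076 = €30,988.8000
Growing perpetuity: P = D₁ / (r − g) = €30,988.8000 / (0.125 − 0.076) = €632,424.49

€632424.49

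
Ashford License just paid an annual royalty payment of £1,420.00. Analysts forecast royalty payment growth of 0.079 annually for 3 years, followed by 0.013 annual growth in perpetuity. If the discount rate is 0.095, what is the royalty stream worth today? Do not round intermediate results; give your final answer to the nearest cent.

£20921.12

D_1 = 1532.18000
D_2 = 1653.22222
D_3 = 1783.82678
Terminal value at year 3: TV = D_3×(1+g_2)/(r−g_2) = 1807.01652/0.082 = 22036.78687
P_0 = D_1/(1+r)^1 + D_2/(1+r)^2 + D_3/(1+r)^3 + TV/(1+r)^3
    = 1399.25114 + 1378.80546 + 1358.65853 + 16784.40359 = 20921.11873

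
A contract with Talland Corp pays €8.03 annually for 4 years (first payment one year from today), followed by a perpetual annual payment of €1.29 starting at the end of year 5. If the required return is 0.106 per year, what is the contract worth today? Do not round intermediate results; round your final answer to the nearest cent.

€33.26

PV of 4-year annuity: €8.03 × [1 − (1+0.106)^−4] / 0.106 = 25.12690
Perpetuity value at year 4: €1.29 / 0.106 = 12.16981
PV of perpetuity: 12.16981 / (1+0.106)^4 = 8.13324
Total PV = 25.12690 + 8.13324 = 33.26014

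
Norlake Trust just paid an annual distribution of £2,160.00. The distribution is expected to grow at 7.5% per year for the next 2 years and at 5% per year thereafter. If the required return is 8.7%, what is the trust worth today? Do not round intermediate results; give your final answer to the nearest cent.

D_1 = 2322.00000
D_2 = 2496.15000
Terminal value at year 2: TV = D_2×(1+g_2)/(r−g_2) = 2620.95750/0.037 = 70836.68919
P_0 = D_1/(1+r)^1 + D_2/(1+r)^2 + TV/(1+r)^2
    = 2136.15455 + 2112.57235 + 59951.37752 = 64200.10443

£64200.10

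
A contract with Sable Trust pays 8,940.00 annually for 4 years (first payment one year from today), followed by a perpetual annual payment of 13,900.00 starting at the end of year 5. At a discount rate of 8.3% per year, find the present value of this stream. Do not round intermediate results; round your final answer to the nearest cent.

151150.84

PV of 4-year annuity: 8,940.00 × [1 − (1+0.083)^−4] / 0.083 = 29413.75723
Perpetuity value at year 4: 13,900.00 / 0.083 = 167469.87952
PV of perpetuity: 167469.87952 / (1+0.083)^4 = 121737.08024
Total PV = 29413.75723 + 121737.08024 = 151150.83748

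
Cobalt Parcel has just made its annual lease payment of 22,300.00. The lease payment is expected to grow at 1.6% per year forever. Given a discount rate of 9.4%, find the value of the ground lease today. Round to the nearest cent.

D₁ = D₀ × (1 + g) = 22,300.00 × 1.016 = 22,656.8000
Growing perpetuity: P = D₁ / (r − g) = 22,656.8000 / (0.094 − 0.016) = 290,471.79

290471.79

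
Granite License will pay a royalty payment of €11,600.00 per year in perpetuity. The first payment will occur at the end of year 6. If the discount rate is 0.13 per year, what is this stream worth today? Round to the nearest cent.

€48430.89

Value at end of year 5: C / r = €11,600.00 / 0.13 = €89,230.7692
Discount to today: PV = €89,230.7692 / (1 + 0.13)^5 = €89,230.7692 / 1.842435 = €48,430.89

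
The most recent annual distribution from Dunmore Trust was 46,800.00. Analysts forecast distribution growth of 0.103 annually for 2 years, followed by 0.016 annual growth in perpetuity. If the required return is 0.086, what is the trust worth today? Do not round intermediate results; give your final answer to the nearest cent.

796510.51

D_1 = 51620.40000
D_2 = 56937.30120
Terminal value at year 2: TV = D_2×(1+g_2)/(r−g_2) = 57848.29802/0.07 = 826404.25742
P_0 = D_1/(1+r)^1 + D_2/(1+r)^2 + TV/(1+r)^2
    = 47532.59669 + 48276.66127 + 700701.25506 = 796510.51302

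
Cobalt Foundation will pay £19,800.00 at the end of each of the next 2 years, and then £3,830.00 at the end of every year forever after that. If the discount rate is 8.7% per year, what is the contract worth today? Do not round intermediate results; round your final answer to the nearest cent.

PV of 2-year annuity: £19,800.00 × [1 − (1+0.087)^−2] / 0.087 = 34972.65077
Perpetuity value at year 2: £3,830.00 / 0.087 = 44022.98851
PV of perpetuity: 44022.98851 / (1+0.087)^2 = 37258.07677
Total PV = 34972.65077 + 37258.07677 = 72230.72754

£72230.73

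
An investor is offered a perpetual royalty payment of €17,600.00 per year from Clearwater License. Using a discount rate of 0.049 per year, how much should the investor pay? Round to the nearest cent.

€359183.67

Level perpetuity: PV = C / r = €17,600.00 / 0.049 = €359,183.67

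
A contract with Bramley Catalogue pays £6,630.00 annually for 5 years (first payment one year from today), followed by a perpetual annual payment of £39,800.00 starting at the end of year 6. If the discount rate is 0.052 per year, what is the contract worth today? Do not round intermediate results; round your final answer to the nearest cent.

PV of 5-year annuity: £6,630.00 × [1 − (1+0.052)^−5] / 0.052 = 28546.42577
Perpetuity value at year 5: £39,800.00 / 0.052 = 765384.61538
PV of perpetuity: 765384.61538 / (1+0.052)^5 = 594019.94789
Total PV = 28546.42577 + 594019.94789 = 622566.37366

£622566.37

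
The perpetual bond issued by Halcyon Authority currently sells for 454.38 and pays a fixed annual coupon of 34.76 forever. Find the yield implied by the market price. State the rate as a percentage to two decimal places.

P = C/r ⇒ r = C/P = 34.76/454.38 = 0.076500

7.65%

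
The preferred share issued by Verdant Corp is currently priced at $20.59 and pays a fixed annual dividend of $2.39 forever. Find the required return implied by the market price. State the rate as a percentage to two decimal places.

P = C/r ⇒ r = C/P = $2.39/$20.59 = 0.116076

11.61%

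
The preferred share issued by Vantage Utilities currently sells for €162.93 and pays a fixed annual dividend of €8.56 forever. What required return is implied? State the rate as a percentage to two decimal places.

P = C/r ⇒ r = C/P = €8.56/€162.93 = 0.052538

5.25%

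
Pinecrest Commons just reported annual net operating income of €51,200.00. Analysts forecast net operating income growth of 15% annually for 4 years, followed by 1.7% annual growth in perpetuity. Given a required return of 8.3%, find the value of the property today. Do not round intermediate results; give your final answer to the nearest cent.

D_1 = 58880.00000
D_2 = 67712.00000
D_3 = 77868.80000
D_4 = 89549.12000
Terminal value at year 4: TV = D_4×(1+g_2)/(r−g_2) = 91071.45504/0.066 = 1379870.53091
P_0 = D_1/(1+r)^1 + D_2/(1+r)^2 + D_3/(1+r)^3 + D_4/(1+r)^4 + TV/(1+r)^4
    = 54367.49769 + 57730.95323 + 61302.48958 + 65094.97970 + 1003054.45990 = 1241550.38009

€1241550.38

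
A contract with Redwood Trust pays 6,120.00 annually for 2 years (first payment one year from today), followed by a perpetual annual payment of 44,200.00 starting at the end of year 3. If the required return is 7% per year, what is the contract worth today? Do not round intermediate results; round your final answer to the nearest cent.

562579.24

PV of 2-year annuity: 6,120.00 × [1 − (1+0.07)^−2] / 0.07 = 11065.07119
Perpetuity value at year 2: 44,200.00 / 0.07 = 631428.57143
PV of perpetuity: 631428.57143 / (1+0.07)^2 = 551514.16842
Total PV = 11065.07119 + 551514.16842 = 562579.23961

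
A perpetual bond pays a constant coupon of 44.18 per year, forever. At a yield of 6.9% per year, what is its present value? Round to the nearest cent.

Level perpetuity: PV = C / r = 44.18 / 0.069 = 640.29

640.29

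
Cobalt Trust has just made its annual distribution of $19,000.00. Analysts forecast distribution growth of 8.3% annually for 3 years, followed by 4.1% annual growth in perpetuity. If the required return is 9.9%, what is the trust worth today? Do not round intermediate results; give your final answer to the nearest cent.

$381695.10

D_1 = 20577.00000
D_2 = 22284.89100
D_3 = 24134.53695
Terminal value at year 3: TV = D_3×(1+g_2)/(r−g_2) = 25124.05297/0.058 = 433173.32704
P_0 = D_1/(1+r)^1 + D_2/(1+r)^2 + D_3/(1+r)^3 + TV/(1+r)^3
    = 18723.38490 + 18450.79694 + 18182.17752 + 326338.73784 = 381695.09719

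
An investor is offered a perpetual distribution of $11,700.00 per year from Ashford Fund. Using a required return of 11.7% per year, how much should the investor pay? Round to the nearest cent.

Level perpetuity: PV = C / r = $11,700.00 / 0.117 = $100,000.00

$100000.00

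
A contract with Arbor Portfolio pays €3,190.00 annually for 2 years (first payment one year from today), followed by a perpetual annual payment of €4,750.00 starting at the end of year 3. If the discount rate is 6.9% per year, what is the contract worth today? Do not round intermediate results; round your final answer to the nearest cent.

PV of 2-year annuity: €3,190.00 × [1 − (1+0.069)^−2] / 0.069 = 5775.58212
Perpetuity value at year 2: €4,750.00 / 0.069 = 68840.57971
PV of perpetuity: 68840.57971 / (1+0.069)^2 = 60240.57498
Total PV = 5775.58212 + 60240.57498 = 66016.15711

€66016.16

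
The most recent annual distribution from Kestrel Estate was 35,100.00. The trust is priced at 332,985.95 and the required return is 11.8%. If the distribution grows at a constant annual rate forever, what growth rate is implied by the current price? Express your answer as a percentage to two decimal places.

1.14%

P = D₀(1+g)/(r−g) ⇒ P(r−g) = D₀(1+g) ⇒ g(P+D₀) = P·r − D₀
g = (P·r − D₀)/(P + D₀) = (332,985.95×0.118 − 35,100.00) / (332,985.95 + 35,100.00) = 0.011390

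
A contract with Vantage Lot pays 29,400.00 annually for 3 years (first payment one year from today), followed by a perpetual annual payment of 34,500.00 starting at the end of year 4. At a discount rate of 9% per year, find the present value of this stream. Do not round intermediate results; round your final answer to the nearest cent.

PV of 3-year annuity: 29,400.00 × [1 − (1+0.09)^−3] / 0.09 = 74420.06318
Perpetuity value at year 3: 34,500.00 / 0.09 = 383333.33333
PV of perpetuity: 383333.33333 / (1+0.09)^3 = 296003.66736
Total PV = 74420.06318 + 296003.66736 = 370423.73054

370423.73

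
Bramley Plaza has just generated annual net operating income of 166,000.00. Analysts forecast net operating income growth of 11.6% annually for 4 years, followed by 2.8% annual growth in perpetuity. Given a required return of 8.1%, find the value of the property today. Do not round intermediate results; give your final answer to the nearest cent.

D_1 = 185256.00000
D_2 = 206745.69600
D_3 = 230728.19674
D_4 = 257492.66756
Terminal value at year 4: TV = D_4×(1+g_2)/(r−g_2) = 264702.46225/0.053 = 4994386.08017
P_0 = D_1/(1+r)^1 + D_2/(1+r)^2 + D_3/(1+r)^3 + D_4/(1+r)^4 + TV/(1+r)^4
    = 171374.65310 + 176923.32364 + 182651.64587 + 188565.43644 + 3657457.89925 = 4376972.95830

4376972.96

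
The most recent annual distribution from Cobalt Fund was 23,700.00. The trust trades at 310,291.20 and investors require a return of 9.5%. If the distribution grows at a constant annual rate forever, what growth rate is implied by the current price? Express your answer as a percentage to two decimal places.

1.73%

P = D₀(1+g)/(r−g) ⇒ P(r−g) = D₀(1+g) ⇒ g(P+D₀) = P·r − D₀
g = (P·r − D₀)/(P + D₀) = (310,291.20×0.095 − 23,700.00) / (310,291.20 + 23,700.00) = 0.017299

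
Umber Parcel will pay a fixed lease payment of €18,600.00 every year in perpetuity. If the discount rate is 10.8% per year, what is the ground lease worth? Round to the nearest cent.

€172222.22

Level perpetuity: PV = C / r = €18,600.00 / 0.108 = €172,222.22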